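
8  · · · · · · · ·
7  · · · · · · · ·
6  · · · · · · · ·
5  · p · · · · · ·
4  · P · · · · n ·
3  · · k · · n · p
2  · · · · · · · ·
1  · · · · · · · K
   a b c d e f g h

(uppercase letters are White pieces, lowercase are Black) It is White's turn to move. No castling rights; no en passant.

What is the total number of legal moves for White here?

0

White to move; king on h1.
In check: no.
Legal moves: none.
Count: 0.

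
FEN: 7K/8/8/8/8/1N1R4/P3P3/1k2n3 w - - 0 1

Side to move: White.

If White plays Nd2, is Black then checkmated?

no

After Nd2: black king on b1; in check: yes, from the white knight on d2.
Black has 5 legal replies: Kc2, Kb2, Kxa2, Kc1, Ka1.
In check but a legal move exists → not checkmate.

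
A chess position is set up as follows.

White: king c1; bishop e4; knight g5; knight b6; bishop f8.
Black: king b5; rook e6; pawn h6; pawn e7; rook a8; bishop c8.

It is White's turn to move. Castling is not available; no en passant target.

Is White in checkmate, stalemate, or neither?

White to move; white king on c1.
In check: no.
Legal moves for White include: Bg7, Bxe7, Bxh6, Nxc8, Nxa8, Nd7, Nd5, Nc4, Na4, Nh7, Nf7, Nxe6, Nh3, Nf3, Bxa8, Bh7, Bb7, Bg6, ... (list truncated; more exist).
White has legal moves and is not in check → neither.

neither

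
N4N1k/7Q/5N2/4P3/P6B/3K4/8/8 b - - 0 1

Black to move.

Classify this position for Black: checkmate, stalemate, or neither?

checkmate

Black to move; black king on h8.
In check: yes, from the white queen on h7.
King squares — g7: attacked by Qh7; h7: attacked by Nf6; g8: attacked by Nf6.
Legal moves for Black: none.
In check with no legal moves → checkmate.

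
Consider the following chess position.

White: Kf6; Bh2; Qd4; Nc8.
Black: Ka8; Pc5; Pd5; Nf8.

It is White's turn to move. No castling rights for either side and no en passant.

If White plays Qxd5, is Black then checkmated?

After Qxd5: black king on a8; in check: yes, from the white queen on d5.
King squares — a7: attacked by Nc8; b7: attacked by Qd5; b8: attacked by Bh2.
Black has no legal moves → checkmate.

yes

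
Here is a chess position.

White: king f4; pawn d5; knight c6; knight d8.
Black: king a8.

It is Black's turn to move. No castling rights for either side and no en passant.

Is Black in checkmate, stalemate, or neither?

stalemate

Black to move; black king on a8.
In check: no.
King squares — a7: attacked by Nc6; b7: attacked by Nd8; b8: attacked by Nc6.
Legal moves for Black: none.
Not in check and no legal moves → stalemate.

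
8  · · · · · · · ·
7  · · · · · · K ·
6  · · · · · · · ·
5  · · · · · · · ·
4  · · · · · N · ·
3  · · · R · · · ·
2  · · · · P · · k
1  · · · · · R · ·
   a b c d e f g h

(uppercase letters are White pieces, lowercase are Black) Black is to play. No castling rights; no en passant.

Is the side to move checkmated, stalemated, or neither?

Black to move; black king on h2.
In check: no.
King squares — g1: attacked by Rf1; h1: attacked by Rf1; g2: attacked by Nf4; g3: attacked by Rd3; h3: attacked by Rd3.
Legal moves for Black: none.
Not in check and no legal moves → stalemate.

stalemate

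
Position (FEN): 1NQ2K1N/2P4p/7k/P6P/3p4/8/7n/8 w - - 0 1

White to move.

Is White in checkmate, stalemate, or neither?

neither

White to move; white king on f8.
In check: no.
Legal moves for White include: Nf7+, Ng6, Kg8, Ke8, Kf7, Ke7, Qe8, Qd8, Qd7, Qb7, Qe6+, Qa6+, Qf5, Qg4, Qh3, Nd7, Nc6, Na6, ... (list truncated; more exist).
White has legal moves and is not in check → neither.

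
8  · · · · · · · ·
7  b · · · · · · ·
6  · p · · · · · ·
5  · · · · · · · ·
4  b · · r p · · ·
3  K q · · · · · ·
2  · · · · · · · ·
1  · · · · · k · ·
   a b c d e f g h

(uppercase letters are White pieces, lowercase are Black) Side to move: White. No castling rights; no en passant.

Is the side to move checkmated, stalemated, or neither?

White to move; white king on a3.
In check: yes, from the black queen on b3.
King squares — a2: attacked by Qb3; b2: attacked by Qb3; b3: attacked by Ba4; a4: attacked by Qb3; b4: attacked by Qb3.
Legal moves for White: none.
In check with no legal moves → checkmate.

checkmate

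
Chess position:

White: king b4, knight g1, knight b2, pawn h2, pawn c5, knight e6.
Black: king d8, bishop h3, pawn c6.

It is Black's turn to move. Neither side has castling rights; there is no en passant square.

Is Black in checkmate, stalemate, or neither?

neither

Black to move; black king on d8.
In check: yes, from the white knight on e6.
King squares — c7: attacked by Ne6; d7: available; e7: available; c8: available; e8: available.
Legal moves for Black: Ke8, Kc8, Ke7, Kd7, Bxe6.
Black is in check but has 5 legal moves → neither.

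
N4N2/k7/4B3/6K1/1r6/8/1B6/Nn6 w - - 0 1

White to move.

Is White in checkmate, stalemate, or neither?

neither

White to move; white king on g5.
In check: no.
Legal moves for White include: Nh7, Nd7, Ng6, Nc7, Nb6, Bg8, Bc8, Bf7, Bd7, Bf5, Bd5, Bg4, Bc4, Bh3, Bb3, Ba2, Kh6, Kg6, ... (list truncated; more exist).
White has legal moves and is not in check → neither.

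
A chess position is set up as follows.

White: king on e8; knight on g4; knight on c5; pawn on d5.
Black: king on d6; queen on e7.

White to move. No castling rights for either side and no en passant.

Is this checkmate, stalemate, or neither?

White to move; white king on e8.
In check: yes, from the black queen on e7.
King squares — d7: attacked by Kd6; e7: attacked by Kd6; f7: attacked by Qe7; d8: attacked by Qe7; f8: attacked by Qe7.
Legal moves for White: none.
In check with no legal moves → checkmate.

checkmate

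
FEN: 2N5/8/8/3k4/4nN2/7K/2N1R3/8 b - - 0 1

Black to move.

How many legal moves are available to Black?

4

Black to move; king on d5.
In check: yes, from the white knight on f4.
Legal moves: Kc6, Ke5, Kc5, Kc4.
Count: 4.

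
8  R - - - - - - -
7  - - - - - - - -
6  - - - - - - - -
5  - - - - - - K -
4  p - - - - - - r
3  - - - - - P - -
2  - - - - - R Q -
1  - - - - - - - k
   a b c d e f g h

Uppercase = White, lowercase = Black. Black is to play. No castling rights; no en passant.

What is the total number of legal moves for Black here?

Black to move; king on h1.
In check: yes, from the white queen on g2.
Legal moves: none.
Count: 0.

0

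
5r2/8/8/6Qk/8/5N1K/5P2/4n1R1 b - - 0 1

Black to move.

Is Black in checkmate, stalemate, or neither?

Black to move; black king on h5.
In check: yes, from the white queen on g5.
King squares — g4: attacked by Rg1; h4: attacked by Nf3; g5: attacked by Rg1; g6: attacked by Qg5; h6: attacked by Qg5.
Legal moves for Black: none.
In check with no legal moves → checkmate.

checkmate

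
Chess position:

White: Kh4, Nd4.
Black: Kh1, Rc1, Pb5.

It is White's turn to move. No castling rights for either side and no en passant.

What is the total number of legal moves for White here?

13

White to move; king on h4.
In check: no.
Legal moves: Kh5, Kg5, Kg4, Kh3, Kg3, Ne6, Nc6, Nf5, Nxb5, Nf3, Nb3, Ne2, Nc2.
Count: 13.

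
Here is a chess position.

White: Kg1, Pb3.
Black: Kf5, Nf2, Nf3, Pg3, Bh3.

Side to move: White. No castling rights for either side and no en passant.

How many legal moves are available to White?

0

White to move; king on g1.
In check: yes, from the black knight on f3.
Legal moves: none.
Count: 0.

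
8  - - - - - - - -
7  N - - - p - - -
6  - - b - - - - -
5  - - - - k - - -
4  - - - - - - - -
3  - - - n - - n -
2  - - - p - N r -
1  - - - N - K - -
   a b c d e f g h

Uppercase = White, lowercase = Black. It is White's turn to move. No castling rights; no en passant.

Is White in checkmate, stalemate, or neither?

White to move; white king on f1.
In check: yes, from the black knight on g3.
King squares — e1: attacked by Pd2; g1: attacked by Rg2; e2: attacked by Ng3; f2: own knight; g2: attacked by Bc6.
Legal moves for White: none.
In check with no legal moves → checkmate.

checkmate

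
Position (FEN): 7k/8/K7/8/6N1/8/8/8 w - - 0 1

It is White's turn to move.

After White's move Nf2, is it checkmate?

no

After Nf2: black king on h8; in check: no.
Black is not in check, so this cannot be checkmate.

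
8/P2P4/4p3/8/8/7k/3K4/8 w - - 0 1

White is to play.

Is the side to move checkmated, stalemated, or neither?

neither

White to move; white king on d2.
In check: no.
Legal moves for White: Ke3, Kd3, Kc3, Ke2, Kc2, Ke1, Kd1, Kc1, d8=Q, d8=R, d8=B, d8=N, a8=Q, a8=R, a8=B, a8=N.
White has 16 legal moves and is not in check → neither.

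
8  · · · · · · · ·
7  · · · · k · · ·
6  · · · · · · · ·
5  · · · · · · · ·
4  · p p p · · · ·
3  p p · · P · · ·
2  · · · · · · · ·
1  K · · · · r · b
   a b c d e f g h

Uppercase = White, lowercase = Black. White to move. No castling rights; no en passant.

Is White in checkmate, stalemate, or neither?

checkmate

White to move; white king on a1.
In check: yes, from the black rook on f1.
King squares — b1: attacked by Rf1; a2: attacked by Pb3; b2: attacked by Pa3.
Legal moves for White: none.
In check with no legal moves → checkmate.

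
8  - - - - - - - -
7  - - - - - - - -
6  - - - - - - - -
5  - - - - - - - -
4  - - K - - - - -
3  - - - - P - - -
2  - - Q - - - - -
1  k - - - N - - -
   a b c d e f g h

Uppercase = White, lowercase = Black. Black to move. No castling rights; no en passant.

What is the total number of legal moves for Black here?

0

Black to move; king on a1.
In check: no.
Legal moves: none.
Count: 0.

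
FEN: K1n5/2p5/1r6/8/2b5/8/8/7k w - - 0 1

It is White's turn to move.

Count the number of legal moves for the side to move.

0

White to move; king on a8.
In check: no.
Legal moves: none.
Count: 0.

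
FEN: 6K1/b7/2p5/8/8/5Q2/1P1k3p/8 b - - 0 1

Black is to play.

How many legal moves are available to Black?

15

Black to move; king on d2.
In check: no.
Legal moves: Bb8, Bb6, Bc5, Bd4, Be3, Bf2, Bg1, Kc2, Ke1, Kc1, c5, h1=Q, h1=R, h1=B, h1=N.
Count: 15.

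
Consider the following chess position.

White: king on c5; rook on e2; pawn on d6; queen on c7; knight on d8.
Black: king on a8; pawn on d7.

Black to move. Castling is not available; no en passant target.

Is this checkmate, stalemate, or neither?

stalemate

Black to move; black king on a8.
In check: no.
King squares — a7: attacked by Qc7; b7: attacked by Qc7; b8: attacked by Qc7.
Legal moves for Black: none.
Not in check and no legal moves → stalemate.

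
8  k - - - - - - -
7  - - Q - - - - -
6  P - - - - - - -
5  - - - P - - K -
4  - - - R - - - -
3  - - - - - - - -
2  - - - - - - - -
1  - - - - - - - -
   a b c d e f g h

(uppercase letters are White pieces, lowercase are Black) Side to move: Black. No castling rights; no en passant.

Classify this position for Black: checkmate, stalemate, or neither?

Black to move; black king on a8.
In check: no.
King squares — a7: attacked by Qc7; b7: attacked by Pa6; b8: attacked by Qc7.
Legal moves for Black: none.
Not in check and no legal moves → stalemate.

stalemate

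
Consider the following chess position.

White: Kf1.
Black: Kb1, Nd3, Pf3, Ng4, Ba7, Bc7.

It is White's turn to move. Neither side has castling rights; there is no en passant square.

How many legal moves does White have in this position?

White to move; king on f1.
In check: no.
Legal moves: none.
Count: 0.

0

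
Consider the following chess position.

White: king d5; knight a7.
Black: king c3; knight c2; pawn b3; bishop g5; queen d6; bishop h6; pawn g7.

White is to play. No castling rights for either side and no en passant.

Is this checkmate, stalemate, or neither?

neither

White to move; white king on d5.
In check: yes, from the black queen on d6.
Legal moves for White: Kxd6, Ke4.
White is in check but has 2 legal moves → neither.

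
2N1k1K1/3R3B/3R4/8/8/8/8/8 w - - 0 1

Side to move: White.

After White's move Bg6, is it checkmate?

yes

After Bg6: black king on e8; in check: yes, from the white bishop on g6.
King squares — d7: attacked by Rd6; e7: attacked by Rd7; f7: attacked by Bg6; d8: attacked by Rd7; f8: attacked by Kg8.
Black has no legal moves → checkmate.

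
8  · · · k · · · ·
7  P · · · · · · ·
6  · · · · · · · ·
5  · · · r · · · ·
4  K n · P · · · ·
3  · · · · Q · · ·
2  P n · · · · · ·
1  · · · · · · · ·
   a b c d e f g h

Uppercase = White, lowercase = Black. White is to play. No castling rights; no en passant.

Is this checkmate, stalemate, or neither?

neither

White to move; white king on a4.
In check: yes, from the black knight on b2.
Legal moves for White: Kxb4, Kb3, Ka3.
White is in check but has 3 legal moves → neither.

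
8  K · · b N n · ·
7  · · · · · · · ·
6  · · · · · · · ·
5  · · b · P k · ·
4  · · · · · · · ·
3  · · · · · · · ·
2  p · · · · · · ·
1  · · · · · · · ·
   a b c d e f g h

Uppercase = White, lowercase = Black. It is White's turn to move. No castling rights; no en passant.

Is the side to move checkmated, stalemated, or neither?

neither

White to move; white king on a8.
In check: no.
Legal moves for White: Ng7+, Nc7, Nf6, Nd6+, Kb8, Kb7, e6.
White has 7 legal moves and is not in check → neither.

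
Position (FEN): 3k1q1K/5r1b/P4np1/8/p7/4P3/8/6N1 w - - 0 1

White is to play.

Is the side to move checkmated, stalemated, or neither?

checkmate

White to move; white king on h8.
In check: yes, from the black queen on f8.
King squares — g7: attacked by Rf7; h7: attacked by Nf6; g8: attacked by Nf6.
Legal moves for White: none.
In check with no legal moves → checkmate.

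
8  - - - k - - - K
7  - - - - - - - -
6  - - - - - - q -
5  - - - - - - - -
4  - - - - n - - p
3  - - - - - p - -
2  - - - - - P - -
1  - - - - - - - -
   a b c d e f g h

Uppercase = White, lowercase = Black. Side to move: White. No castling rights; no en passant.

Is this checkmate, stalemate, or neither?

White to move; white king on h8.
In check: no.
King squares — g7: attacked by Qg6; h7: attacked by Qg6; g8: attacked by Qg6.
Legal moves for White: none.
Not in check and no legal moves → stalemate.

stalemate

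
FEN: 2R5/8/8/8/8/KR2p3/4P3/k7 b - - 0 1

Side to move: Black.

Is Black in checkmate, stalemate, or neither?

Black to move; black king on a1.
In check: no.
King squares — b1: attacked by Rb3; a2: attacked by Ka3; b2: attacked by Ka3.
Legal moves for Black: none.
Not in check and no legal moves → stalemate.

stalemate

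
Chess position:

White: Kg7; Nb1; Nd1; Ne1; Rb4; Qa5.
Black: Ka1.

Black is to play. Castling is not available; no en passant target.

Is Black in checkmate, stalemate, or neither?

Black to move; black king on a1.
In check: yes, from the white queen on a5.
King squares — b1: attacked by Rb4; a2: attacked by Qa5; b2: attacked by Nd1.
Legal moves for Black: none.
In check with no legal moves → checkmate.

checkmate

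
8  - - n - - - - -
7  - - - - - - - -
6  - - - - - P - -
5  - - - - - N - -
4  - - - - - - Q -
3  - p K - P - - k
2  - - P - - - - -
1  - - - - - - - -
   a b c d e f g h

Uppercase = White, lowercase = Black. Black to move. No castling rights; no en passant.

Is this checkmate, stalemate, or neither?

Black to move; black king on h3.
In check: yes, from the white queen on g4.
King squares — g2: attacked by Qg4; h2: available; g3: attacked by Qg4; g4: available; h4: attacked by Qg4.
Legal moves for Black: Kxg4, Kh2.
Black is in check but has 2 legal moves → neither.

neither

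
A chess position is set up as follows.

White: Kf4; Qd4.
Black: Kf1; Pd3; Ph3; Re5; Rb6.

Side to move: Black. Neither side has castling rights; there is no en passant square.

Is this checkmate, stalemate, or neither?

neither

Black to move; black king on f1.
In check: no.
Legal moves for Black include: Rb8, Rb7, Rh6, Rg6, Rf6+, Rbe6, Rd6, Rc6, Ra6, Rbb5, Rb4, Rb3, Rb2, Rb1, Re8, Re7, Ree6, Rh5, ... (list truncated; more exist).
Black has legal moves and is not in check → neither.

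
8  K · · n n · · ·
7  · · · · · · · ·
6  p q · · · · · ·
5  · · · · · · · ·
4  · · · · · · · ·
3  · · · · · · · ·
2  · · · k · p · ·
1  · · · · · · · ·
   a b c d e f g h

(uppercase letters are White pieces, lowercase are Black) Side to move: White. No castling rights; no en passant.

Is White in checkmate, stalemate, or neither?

White to move; white king on a8.
In check: no.
King squares — a7: attacked by Qb6; b7: attacked by Qb6; b8: attacked by Qb6.
Legal moves for White: none.
Not in check and no legal moves → stalemate.

stalemate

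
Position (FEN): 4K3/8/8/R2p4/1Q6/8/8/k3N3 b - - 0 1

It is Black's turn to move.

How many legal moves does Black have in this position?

Black to move; king on a1.
In check: yes, from the white rook on a5.
Legal moves: none.
Count: 0.

0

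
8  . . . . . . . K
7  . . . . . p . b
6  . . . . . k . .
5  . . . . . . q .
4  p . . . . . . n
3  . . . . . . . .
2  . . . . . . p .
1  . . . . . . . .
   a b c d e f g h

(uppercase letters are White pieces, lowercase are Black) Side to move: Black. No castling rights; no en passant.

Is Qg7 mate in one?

yes

After Qg7: white king on h8; in check: yes, from the black queen on g7.
King squares — g7: attacked by Kf6; h7: attacked by Qg7; g8: attacked by Qg7.
White has no legal moves → checkmate.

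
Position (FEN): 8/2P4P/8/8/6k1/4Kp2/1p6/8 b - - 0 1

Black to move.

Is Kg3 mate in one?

no

After Kg3: white king on e3; in check: no.
White is not in check, so this cannot be checkmate.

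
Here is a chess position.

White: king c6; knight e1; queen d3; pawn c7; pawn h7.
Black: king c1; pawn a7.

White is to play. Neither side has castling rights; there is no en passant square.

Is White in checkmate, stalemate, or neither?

neither

White to move; white king on c6.
In check: no.
Legal moves for White include: Kd7, Kb7, Kd6, Kd5, Kc5, Kb5, Qd8, Qd7, Qg6, Qd6, Qa6, Qf5, Qd5, Qb5, Qe4, Qd4, Qc4+, Qh3, ... (list truncated; more exist).
White has legal moves and is not in check → neither.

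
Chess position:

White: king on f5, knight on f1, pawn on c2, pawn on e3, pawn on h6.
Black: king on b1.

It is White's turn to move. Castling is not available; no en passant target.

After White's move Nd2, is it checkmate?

no

After Nd2: black king on b1; in check: yes, from the white knight on d2.
Black has 5 legal replies: Kxc2, Kb2, Ka2, Kc1, Ka1.
In check but a legal move exists → not checkmate.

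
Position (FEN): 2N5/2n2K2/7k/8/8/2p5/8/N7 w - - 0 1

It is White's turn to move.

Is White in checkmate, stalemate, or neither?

neither

White to move; white king on f7.
In check: no.
Legal moves for White: Ne7, Na7, Nd6, Nb6, Kg8, Kf8, Ke7, Kf6, Nb3, Nc2.
White has 10 legal moves and is not in check → neither.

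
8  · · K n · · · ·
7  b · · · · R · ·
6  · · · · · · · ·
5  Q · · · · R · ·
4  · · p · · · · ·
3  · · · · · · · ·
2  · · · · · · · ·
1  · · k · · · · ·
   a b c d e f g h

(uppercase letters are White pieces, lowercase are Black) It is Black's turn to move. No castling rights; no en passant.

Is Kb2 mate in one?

no

After Kb2: white king on c8; in check: no.
White is not in check, so this cannot be checkmate.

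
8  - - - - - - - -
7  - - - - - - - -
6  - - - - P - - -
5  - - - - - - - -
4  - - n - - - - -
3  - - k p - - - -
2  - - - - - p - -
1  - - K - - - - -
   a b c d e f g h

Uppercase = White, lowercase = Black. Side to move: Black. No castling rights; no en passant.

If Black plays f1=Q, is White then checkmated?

yes

After f1=Q: white king on c1; in check: yes, from the black queen on f1.
King squares — b1: attacked by Qf1; d1: attacked by Qf1; b2: attacked by Kc3; c2: attacked by Kc3; d2: attacked by Kc3.
White has no legal moves → checkmate.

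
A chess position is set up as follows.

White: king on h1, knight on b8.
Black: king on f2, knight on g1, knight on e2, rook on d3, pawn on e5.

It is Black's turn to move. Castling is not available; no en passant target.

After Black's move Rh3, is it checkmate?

yes

After Rh3: white king on h1; in check: yes, from the black rook on h3.
King squares — g1: attacked by Ne2; g2: attacked by Kf2; h2: attacked by Rh3.
White has no legal moves → checkmate.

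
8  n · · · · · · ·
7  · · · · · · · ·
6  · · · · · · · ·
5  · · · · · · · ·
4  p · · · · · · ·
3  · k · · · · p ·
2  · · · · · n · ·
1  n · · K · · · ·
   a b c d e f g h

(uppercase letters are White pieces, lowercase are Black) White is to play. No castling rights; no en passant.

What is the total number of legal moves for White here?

4

White to move; king on d1.
In check: yes, from the black knight on f2.
Legal moves: Ke2, Kd2, Ke1, Kc1.
Count: 4.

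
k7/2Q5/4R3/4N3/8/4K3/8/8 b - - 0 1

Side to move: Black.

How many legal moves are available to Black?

0

Black to move; king on a8.
In check: no.
Legal moves: none.
Count: 0.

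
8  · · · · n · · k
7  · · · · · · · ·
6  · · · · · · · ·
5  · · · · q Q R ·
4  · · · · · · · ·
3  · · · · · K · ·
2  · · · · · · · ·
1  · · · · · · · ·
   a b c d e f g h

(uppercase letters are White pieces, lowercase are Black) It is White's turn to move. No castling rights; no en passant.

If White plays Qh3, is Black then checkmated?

After Qh3: black king on h8; in check: yes, from the white queen on h3.
King squares — g7: attacked by Rg5; h7: attacked by Qh3; g8: attacked by Rg5.
Black has no legal moves → checkmate.

yes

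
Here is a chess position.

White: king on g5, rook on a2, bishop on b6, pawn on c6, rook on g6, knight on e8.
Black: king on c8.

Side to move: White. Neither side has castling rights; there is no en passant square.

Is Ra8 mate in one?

After Ra8: black king on c8; in check: yes, from the white rook on a8.
King squares — b7: attacked by Pc6; c7: attacked by Bb6; d7: attacked by Pc6; b8: attacked by Ra8; d8: attacked by Bb6.
Black has no legal moves → checkmate.

yes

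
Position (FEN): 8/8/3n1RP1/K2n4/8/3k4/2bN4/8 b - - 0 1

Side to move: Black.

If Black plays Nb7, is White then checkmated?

After Nb7: white king on a5; in check: yes, from the black knight on b7.
White has 2 legal replies: Ka6, Kb5.
In check but a legal move exists → not checkmate.

no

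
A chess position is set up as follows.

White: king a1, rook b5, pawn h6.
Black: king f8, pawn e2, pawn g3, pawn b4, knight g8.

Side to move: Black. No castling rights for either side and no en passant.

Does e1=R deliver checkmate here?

no

After e1=R: white king on a1; in check: yes, from the black rook on e1.
White has 2 legal replies: Kb2, Ka2.
In check but a legal move exists → not checkmate.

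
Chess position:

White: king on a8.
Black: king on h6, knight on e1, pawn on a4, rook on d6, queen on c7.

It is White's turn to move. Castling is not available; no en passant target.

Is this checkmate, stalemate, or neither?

White to move; white king on a8.
In check: no.
King squares — a7: attacked by Qc7; b7: attacked by Qc7; b8: attacked by Qc7.
Legal moves for White: none.
Not in check and no legal moves → stalemate.

stalemate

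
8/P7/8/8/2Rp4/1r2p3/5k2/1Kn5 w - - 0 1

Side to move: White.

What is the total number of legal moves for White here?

3

White to move; king on b1.
In check: yes, from the black rook on b3.
Legal moves: Kc2, Kxc1, Ka1.
Count: 3.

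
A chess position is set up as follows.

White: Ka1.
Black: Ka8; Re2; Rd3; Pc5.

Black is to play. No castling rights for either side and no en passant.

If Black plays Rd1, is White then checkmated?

yes

After Rd1: white king on a1; in check: yes, from the black rook on d1.
King squares — b1: attacked by Rd1; a2: attacked by Re2; b2: attacked by Re2.
White has no legal moves → checkmate.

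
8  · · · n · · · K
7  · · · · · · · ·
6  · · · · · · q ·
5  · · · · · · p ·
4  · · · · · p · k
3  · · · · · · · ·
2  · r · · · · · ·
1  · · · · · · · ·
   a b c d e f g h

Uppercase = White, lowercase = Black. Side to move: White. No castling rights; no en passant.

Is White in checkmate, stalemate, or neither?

White to move; white king on h8.
In check: no.
King squares — g7: attacked by Qg6; h7: attacked by Qg6; g8: attacked by Qg6.
Legal moves for White: none.
Not in check and no legal moves → stalemate.

stalemate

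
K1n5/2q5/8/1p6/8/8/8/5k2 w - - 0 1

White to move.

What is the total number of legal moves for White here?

White to move; king on a8.
In check: no.
Legal moves: none.
Count: 0.

0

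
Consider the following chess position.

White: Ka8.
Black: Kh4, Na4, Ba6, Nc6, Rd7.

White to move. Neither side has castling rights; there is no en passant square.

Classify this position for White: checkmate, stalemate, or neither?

stalemate

White to move; white king on a8.
In check: no.
King squares — a7: attacked by Nc6; b7: attacked by Ba6; b8: attacked by Nc6.
Legal moves for White: none.
Not in check and no legal moves → stalemate.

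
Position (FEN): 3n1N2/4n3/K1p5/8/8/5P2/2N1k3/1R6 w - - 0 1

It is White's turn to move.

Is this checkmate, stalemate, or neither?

neither

White to move; white king on a6.
In check: no.
Legal moves for White include: Nh7, Nd7, Ng6, Ne6, Ka7, Kb6, Ka5, Nd4+, Nb4, Ne3, Na3, Ne1, Na1, Rb8, Rb7, Rb6, Rb5, Rb4, ... (list truncated; more exist).
White has legal moves and is not in check → neither.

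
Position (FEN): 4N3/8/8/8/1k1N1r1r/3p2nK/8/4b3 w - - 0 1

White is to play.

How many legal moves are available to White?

1

White to move; king on h3.
In check: yes, from the black rook on h4.
Legal moves: Kg2.
Count: 1.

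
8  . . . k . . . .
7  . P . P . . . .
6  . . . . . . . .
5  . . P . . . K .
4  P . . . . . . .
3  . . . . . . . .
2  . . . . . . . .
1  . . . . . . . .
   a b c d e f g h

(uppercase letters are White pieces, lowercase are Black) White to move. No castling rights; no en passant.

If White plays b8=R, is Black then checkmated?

no

After b8=R: black king on d8; in check: yes, from the white rook on b8.
Black has 3 legal replies: Ke7, Kxd7, Kc7.
In check but a legal move exists → not checkmate.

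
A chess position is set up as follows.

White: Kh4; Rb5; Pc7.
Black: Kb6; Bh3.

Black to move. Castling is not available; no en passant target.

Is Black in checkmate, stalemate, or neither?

neither

Black to move; black king on b6.
In check: yes, from the white rook on b5.
Legal moves for Black: Kxc7, Ka7, Kc6, Ka6, Kxb5.
Black is in check but has 5 legal moves → neither.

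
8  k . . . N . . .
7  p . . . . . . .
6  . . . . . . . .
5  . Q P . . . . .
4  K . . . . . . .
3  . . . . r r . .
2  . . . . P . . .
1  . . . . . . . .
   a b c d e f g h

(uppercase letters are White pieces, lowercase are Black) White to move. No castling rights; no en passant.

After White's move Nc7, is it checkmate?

After Nc7: black king on a8; in check: yes, from the white knight on c7.
King squares — a7: own pawn; b7: attacked by Qb5; b8: attacked by Qb5.
Black has no legal moves → checkmate.

yes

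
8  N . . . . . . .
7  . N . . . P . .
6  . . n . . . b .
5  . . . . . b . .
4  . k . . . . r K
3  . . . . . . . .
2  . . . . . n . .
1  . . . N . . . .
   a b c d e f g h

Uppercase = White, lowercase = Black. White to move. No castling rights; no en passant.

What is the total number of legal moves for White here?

0

White to move; king on h4.
In check: yes, from the black rook on g4.
Legal moves: none.
Count: 0.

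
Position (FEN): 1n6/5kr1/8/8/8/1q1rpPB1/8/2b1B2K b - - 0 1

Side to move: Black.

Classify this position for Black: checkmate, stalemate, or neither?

Black to move; black king on f7.
In check: no.
Legal moves for Black include: Nd7, Nc6, Na6, Rg8, Rh7+, Rg6, Rg5, Rg4, Rxg3, Kg8, Kf8, Ke8, Ke7, Kg6, Kf6, Ke6, Rd8, Rd7, ... (list truncated; more exist).
Black has legal moves and is not in check → neither.

neither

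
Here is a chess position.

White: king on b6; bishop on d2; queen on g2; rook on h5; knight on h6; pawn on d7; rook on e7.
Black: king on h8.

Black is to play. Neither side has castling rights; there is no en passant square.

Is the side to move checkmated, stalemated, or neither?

stalemate

Black to move; black king on h8.
In check: no.
King squares — g7: attacked by Qg2; h7: attacked by Re7; g8: attacked by Qg2.
Legal moves for Black: none.
Not in check and no legal moves → stalemate.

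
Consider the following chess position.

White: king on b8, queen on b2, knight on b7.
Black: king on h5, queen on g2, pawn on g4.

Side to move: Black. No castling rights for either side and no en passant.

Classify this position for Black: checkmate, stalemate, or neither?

neither

Black to move; black king on h5.
In check: no.
Legal moves for Black include: Kh6, Kg6, Kg5, Kh4, Qxb7+, Qc6, Qd5, Qe4, Qh3, Qg3+, Qf3, Qh2+, Qf2, Qe2, Qd2, Qc2, Qxb2, Qh1, ... (list truncated; more exist).
Black has legal moves and is not in check → neither.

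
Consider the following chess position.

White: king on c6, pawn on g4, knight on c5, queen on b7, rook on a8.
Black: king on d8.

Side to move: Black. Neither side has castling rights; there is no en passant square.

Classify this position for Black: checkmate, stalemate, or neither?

Black to move; black king on d8.
In check: yes, from the white rook on a8.
King squares — c7: attacked by Kc6; d7: attacked by Nc5; e7: attacked by Qb7; c8: attacked by Qb7; e8: attacked by Ra8.
Legal moves for Black: none.
In check with no legal moves → checkmate.

checkmate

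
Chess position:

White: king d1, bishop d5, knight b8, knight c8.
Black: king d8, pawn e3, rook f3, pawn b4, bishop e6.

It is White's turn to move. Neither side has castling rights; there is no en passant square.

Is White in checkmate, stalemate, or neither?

White to move; white king on d1.
In check: no.
Legal moves for White include: Ne7, Na7, Nd6, Nb6, Nd7, Nc6+, Na6, Ba8, Bb7, Bxe6, Bc6, Be4, Bc4, Bxf3, Bb3, Ba2, Ke2, Kc2, ... (list truncated; more exist).
White has legal moves and is not in check → neither.

neither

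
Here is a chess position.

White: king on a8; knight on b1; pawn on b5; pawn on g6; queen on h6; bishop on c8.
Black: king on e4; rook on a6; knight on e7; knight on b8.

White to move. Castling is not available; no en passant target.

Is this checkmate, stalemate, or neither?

White to move; white king on a8.
In check: yes, from the black rook on a6.
King squares — a7: attacked by Ra6; b7: available; b8: available.
Legal moves for White: Kxb8, Kb7, Bxa6, bxa6.
White is in check but has 4 legal moves → neither.

neither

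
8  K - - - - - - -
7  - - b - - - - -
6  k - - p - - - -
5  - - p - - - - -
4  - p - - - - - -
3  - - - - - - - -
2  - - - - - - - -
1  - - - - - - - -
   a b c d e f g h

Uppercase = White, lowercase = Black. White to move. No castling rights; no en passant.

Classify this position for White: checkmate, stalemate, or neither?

White to move; white king on a8.
In check: no.
King squares — a7: attacked by Ka6; b7: attacked by Ka6; b8: attacked by Bc7.
Legal moves for White: none.
Not in check and no legal moves → stalemate.

stalemate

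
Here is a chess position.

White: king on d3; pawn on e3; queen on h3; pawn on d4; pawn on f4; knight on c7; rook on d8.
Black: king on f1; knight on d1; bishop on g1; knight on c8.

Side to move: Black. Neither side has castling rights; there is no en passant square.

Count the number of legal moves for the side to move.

2

Black to move; king on f1.
In check: yes, from the white queen on h3.
Legal moves: Kf2, Ke1.
Count: 2.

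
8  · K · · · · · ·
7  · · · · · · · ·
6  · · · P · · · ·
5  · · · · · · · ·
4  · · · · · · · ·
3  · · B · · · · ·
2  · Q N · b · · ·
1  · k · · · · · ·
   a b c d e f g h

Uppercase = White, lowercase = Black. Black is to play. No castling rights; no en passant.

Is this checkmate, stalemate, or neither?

Black to move; black king on b1.
In check: yes, from the white queen on b2.
King squares — a1: attacked by Qb2; c1: attacked by Qb2; a2: attacked by Qb2; b2: attacked by Bc3; c2: attacked by Qb2.
Legal moves for Black: none.
In check with no legal moves → checkmate.

checkmate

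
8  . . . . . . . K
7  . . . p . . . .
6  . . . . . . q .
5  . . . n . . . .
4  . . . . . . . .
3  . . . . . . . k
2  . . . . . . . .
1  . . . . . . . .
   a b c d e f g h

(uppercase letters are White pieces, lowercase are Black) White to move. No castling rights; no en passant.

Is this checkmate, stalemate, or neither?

stalemate

White to move; white king on h8.
In check: no.
King squares — g7: attacked by Qg6; h7: attacked by Qg6; g8: attacked by Qg6.
Legal moves for White: none.
Not in check and no legal moves → stalemate.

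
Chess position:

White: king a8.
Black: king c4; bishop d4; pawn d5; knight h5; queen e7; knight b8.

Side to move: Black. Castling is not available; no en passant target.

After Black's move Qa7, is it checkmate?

After Qa7: white king on a8; in check: yes, from the black queen on a7.
King squares — a7: attacked by Bd4; b7: attacked by Qa7; b8: attacked by Qa7.
White has no legal moves → checkmate.

yes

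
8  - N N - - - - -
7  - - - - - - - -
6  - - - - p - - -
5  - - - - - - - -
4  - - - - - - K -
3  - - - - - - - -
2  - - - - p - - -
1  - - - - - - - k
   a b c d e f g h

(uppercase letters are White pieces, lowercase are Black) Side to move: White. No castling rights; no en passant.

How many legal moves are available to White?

White to move; king on g4.
In check: no.
Legal moves: Ne7, Na7, Nd6, Nb6, Nd7, Nc6, Na6, Kh5, Kg5, Kh4, Kf4, Kh3, Kg3, Kf3.
Count: 14.

14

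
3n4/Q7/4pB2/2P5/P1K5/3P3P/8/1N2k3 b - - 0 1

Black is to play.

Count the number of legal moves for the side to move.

Black to move; king on e1.
In check: no.
Legal moves: Nf7, Nb7, Nc6, Kf2, Ke2, Kf1, Kd1, e5.
Count: 8.

8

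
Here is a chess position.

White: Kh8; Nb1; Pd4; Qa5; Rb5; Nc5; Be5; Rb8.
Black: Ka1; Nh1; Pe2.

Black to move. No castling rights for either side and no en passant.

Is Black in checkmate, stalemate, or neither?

checkmate

Black to move; black king on a1.
In check: yes, from the white queen on a5.
King squares — b1: attacked by Rb5; a2: attacked by Qa5; b2: attacked by Rb5.
Legal moves for Black: none.
In check with no legal moves → checkmate.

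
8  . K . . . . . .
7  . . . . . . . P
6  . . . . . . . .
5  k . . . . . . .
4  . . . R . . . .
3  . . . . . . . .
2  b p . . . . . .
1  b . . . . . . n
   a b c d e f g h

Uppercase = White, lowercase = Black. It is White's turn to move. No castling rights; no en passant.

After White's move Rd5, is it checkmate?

no

After Rd5: black king on a5; in check: yes, from the white rook on d5.
Black has 5 legal replies: Kb6, Ka6, Kb4, Ka4, Bxd5.
In check but a legal move exists → not checkmate.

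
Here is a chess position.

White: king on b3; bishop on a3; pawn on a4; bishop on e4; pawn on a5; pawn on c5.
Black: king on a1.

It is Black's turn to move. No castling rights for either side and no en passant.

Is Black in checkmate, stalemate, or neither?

stalemate

Black to move; black king on a1.
In check: no.
King squares — b1: attacked by Be4; a2: attacked by Kb3; b2: attacked by Ba3.
Legal moves for Black: none.
Not in check and no legal moves → stalemate.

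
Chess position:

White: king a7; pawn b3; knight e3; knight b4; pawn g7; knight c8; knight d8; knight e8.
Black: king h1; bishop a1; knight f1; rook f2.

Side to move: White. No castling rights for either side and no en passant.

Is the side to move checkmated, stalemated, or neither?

neither

White to move; white king on a7.
In check: no.
Legal moves for White include: Nc7, Nf6, Ned6, Nf7, Nb7, Ne6, Ndc6, Ne7, Ncd6, Nb6, Kb8, Ka8, Kb7, Kb6, Ka6, Nbc6, Na6, Nbd5, ... (list truncated; more exist).
White has legal moves and is not in check → neither.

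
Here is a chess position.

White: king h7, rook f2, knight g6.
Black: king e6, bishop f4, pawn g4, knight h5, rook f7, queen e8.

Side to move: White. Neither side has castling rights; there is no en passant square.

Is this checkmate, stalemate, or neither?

checkmate

White to move; white king on h7.
In check: yes, from the black rook on f7.
King squares — g6: own knight; h6: attacked by Bf4; g7: attacked by Nh5; g8: attacked by Qe8; h8: attacked by Qe8.
Legal moves for White: none.
In check with no legal moves → checkmate.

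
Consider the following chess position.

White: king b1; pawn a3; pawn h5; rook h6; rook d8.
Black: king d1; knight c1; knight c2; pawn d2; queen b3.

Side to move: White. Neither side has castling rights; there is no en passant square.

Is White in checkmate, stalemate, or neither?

checkmate

White to move; white king on b1.
In check: yes, from the black queen on b3.
King squares — a1: attacked by Nc2; c1: attacked by Kd1; a2: attacked by Nc1; b2: attacked by Qb3; c2: attacked by Kd1.
Legal moves for White: none.
In check with no legal moves → checkmate.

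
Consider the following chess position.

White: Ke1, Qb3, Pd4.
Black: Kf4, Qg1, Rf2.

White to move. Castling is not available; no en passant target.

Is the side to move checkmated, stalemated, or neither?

checkmate

White to move; white king on e1.
In check: yes, from the black queen on g1.
King squares — d1: attacked by Qg1; f1: attacked by Qg1; d2: attacked by Rf2; e2: attacked by Rf2; f2: attacked by Qg1.
Legal moves for White: none.
In check with no legal moves → checkmate.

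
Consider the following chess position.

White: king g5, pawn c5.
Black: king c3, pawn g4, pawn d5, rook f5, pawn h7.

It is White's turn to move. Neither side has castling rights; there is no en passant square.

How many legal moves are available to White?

4

White to move; king on g5.
In check: yes, from the black rook on f5.
Legal moves: Kh6, Kxf5, Kh4, Kxg4.
Count: 4.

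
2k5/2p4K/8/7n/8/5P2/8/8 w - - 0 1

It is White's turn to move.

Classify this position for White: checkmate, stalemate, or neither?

neither

White to move; white king on h7.
In check: no.
Legal moves for White: Kh8, Kg8, Kh6, Kg6, f4.
White has 5 legal moves and is not in check → neither.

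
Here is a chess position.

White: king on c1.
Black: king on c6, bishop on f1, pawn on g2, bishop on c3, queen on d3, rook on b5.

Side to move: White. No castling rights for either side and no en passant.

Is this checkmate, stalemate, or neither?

stalemate

White to move; white king on c1.
In check: no.
King squares — b1: attacked by Qd3; d1: attacked by Qd3; b2: attacked by Bc3; c2: attacked by Qd3; d2: attacked by Bc3.
Legal moves for White: none.
Not in check and no legal moves → stalemate.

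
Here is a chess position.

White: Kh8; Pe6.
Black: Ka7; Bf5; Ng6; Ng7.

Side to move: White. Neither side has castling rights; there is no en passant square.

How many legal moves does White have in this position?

3

White to move; king on h8.
In check: yes, from the black knight on g6.
Legal moves: Kg8, Kh7, Kxg7.
Count: 3.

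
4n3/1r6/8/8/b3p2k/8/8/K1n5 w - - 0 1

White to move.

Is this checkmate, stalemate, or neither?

stalemate

White to move; white king on a1.
In check: no.
King squares — b1: attacked by Rb7; a2: attacked by Nc1; b2: attacked by Rb7.
Legal moves for White: none.
Not in check and no legal moves → stalemate.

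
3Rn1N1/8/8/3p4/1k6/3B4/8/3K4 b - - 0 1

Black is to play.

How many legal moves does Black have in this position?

Black to move; king on b4.
In check: no.
Legal moves: Ng7, Nc7, Nf6, Nd6, Kc5, Ka5, Ka4, Kc3, Kb3, Ka3, d4.
Count: 11.

11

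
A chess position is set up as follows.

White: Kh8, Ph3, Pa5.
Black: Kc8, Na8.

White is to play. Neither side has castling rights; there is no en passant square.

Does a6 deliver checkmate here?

After a6: black king on c8; in check: no.
Black is not in check, so this cannot be checkmate.

no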